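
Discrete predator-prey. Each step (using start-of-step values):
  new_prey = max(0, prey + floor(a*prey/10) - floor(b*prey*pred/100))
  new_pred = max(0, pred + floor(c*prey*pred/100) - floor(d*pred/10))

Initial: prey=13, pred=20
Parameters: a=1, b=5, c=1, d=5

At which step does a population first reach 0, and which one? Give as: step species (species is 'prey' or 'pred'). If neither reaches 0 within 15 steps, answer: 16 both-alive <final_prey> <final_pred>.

Answer: 16 both-alive 1 1

Derivation:
Step 1: prey: 13+1-13=1; pred: 20+2-10=12
Step 2: prey: 1+0-0=1; pred: 12+0-6=6
Step 3: prey: 1+0-0=1; pred: 6+0-3=3
Step 4: prey: 1+0-0=1; pred: 3+0-1=2
Step 5: prey: 1+0-0=1; pred: 2+0-1=1
Step 6: prey: 1+0-0=1; pred: 1+0-0=1
Steps 7-15: state stable at prey=1, pred=1 (no change)
No extinction within 15 steps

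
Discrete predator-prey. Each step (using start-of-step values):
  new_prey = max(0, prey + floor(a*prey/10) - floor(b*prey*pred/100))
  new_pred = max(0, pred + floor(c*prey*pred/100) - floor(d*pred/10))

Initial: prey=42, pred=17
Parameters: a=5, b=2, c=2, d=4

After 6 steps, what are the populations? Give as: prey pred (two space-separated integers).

Step 1: prey: 42+21-14=49; pred: 17+14-6=25
Step 2: prey: 49+24-24=49; pred: 25+24-10=39
Step 3: prey: 49+24-38=35; pred: 39+38-15=62
Step 4: prey: 35+17-43=9; pred: 62+43-24=81
Step 5: prey: 9+4-14=0; pred: 81+14-32=63
Step 6: prey: 0+0-0=0; pred: 63+0-25=38

Answer: 0 38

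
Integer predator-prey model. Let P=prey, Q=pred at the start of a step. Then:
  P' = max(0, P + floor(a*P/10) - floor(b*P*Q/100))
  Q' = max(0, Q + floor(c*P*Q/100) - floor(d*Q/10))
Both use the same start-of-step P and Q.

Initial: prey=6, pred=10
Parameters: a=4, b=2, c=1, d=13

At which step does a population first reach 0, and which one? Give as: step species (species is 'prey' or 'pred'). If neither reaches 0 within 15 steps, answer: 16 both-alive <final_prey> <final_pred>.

Step 1: prey: 6+2-1=7; pred: 10+0-13=0
First extinction: pred at step 1

Answer: 1 pred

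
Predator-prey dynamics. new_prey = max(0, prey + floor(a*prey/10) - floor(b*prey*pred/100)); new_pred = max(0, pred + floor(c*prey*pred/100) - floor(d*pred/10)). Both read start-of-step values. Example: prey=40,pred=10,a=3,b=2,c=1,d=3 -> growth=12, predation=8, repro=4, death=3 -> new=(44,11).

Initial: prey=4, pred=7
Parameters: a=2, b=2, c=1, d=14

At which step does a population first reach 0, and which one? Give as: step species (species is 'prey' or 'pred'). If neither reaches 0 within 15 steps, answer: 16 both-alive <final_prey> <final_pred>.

Step 1: prey: 4+0-0=4; pred: 7+0-9=0
First extinction: pred at step 1

Answer: 1 pred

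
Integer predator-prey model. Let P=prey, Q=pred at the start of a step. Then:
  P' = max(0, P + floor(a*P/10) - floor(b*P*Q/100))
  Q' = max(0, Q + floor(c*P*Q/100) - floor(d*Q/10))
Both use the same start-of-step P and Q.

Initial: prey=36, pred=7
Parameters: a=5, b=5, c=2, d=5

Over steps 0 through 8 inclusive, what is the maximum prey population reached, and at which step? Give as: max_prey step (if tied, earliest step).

Answer: 45 2

Derivation:
Step 1: prey: 36+18-12=42; pred: 7+5-3=9
Step 2: prey: 42+21-18=45; pred: 9+7-4=12
Step 3: prey: 45+22-27=40; pred: 12+10-6=16
Step 4: prey: 40+20-32=28; pred: 16+12-8=20
Step 5: prey: 28+14-28=14; pred: 20+11-10=21
Step 6: prey: 14+7-14=7; pred: 21+5-10=16
Step 7: prey: 7+3-5=5; pred: 16+2-8=10
Step 8: prey: 5+2-2=5; pred: 10+1-5=6
Max prey = 45 at step 2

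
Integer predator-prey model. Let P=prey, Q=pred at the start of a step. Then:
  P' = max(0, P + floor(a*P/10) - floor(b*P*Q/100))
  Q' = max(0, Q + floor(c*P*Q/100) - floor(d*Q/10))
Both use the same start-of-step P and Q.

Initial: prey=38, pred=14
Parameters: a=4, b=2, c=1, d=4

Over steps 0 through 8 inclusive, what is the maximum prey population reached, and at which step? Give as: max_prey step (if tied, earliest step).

Answer: 61 5

Derivation:
Step 1: prey: 38+15-10=43; pred: 14+5-5=14
Step 2: prey: 43+17-12=48; pred: 14+6-5=15
Step 3: prey: 48+19-14=53; pred: 15+7-6=16
Step 4: prey: 53+21-16=58; pred: 16+8-6=18
Step 5: prey: 58+23-20=61; pred: 18+10-7=21
Step 6: prey: 61+24-25=60; pred: 21+12-8=25
Step 7: prey: 60+24-30=54; pred: 25+15-10=30
Step 8: prey: 54+21-32=43; pred: 30+16-12=34
Max prey = 61 at step 5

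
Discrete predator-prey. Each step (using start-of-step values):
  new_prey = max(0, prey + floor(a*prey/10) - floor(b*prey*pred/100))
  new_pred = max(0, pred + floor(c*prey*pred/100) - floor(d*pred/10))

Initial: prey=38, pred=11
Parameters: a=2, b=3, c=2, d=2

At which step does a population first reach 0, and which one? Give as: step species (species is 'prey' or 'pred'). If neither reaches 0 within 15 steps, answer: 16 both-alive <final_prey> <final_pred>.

Answer: 16 both-alive 1 4

Derivation:
Step 1: prey: 38+7-12=33; pred: 11+8-2=17
Step 2: prey: 33+6-16=23; pred: 17+11-3=25
Step 3: prey: 23+4-17=10; pred: 25+11-5=31
Step 4: prey: 10+2-9=3; pred: 31+6-6=31
Step 5: prey: 3+0-2=1; pred: 31+1-6=26
Step 6: prey: 1+0-0=1; pred: 26+0-5=21
Step 7: prey: 1+0-0=1; pred: 21+0-4=17
Step 8: prey: 1+0-0=1; pred: 17+0-3=14
Step 9: prey: 1+0-0=1; pred: 14+0-2=12
Step 10: prey: 1+0-0=1; pred: 12+0-2=10
Step 11: prey: 1+0-0=1; pred: 10+0-2=8
Step 12: prey: 1+0-0=1; pred: 8+0-1=7
Step 13: prey: 1+0-0=1; pred: 7+0-1=6
Step 14: prey: 1+0-0=1; pred: 6+0-1=5
Step 15: prey: 1+0-0=1; pred: 5+0-1=4
No extinction within 15 steps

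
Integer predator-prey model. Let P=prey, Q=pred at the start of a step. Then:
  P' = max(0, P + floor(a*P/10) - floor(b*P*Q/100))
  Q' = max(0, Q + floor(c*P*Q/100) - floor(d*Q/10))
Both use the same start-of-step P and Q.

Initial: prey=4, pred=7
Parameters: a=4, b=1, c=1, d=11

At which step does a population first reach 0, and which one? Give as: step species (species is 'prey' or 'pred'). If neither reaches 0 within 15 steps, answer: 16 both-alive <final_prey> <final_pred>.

Step 1: prey: 4+1-0=5; pred: 7+0-7=0
First extinction: pred at step 1

Answer: 1 pred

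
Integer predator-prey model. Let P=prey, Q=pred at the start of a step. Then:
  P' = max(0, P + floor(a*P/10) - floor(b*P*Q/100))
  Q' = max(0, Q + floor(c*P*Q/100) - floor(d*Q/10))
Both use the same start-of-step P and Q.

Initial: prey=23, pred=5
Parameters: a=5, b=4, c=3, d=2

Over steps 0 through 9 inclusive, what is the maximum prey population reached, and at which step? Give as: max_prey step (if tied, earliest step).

Step 1: prey: 23+11-4=30; pred: 5+3-1=7
Step 2: prey: 30+15-8=37; pred: 7+6-1=12
Step 3: prey: 37+18-17=38; pred: 12+13-2=23
Step 4: prey: 38+19-34=23; pred: 23+26-4=45
Step 5: prey: 23+11-41=0; pred: 45+31-9=67
Step 6: prey: 0+0-0=0; pred: 67+0-13=54
Step 7: prey: 0+0-0=0; pred: 54+0-10=44
Step 8: prey: 0+0-0=0; pred: 44+0-8=36
Step 9: prey: 0+0-0=0; pred: 36+0-7=29
Max prey = 38 at step 3

Answer: 38 3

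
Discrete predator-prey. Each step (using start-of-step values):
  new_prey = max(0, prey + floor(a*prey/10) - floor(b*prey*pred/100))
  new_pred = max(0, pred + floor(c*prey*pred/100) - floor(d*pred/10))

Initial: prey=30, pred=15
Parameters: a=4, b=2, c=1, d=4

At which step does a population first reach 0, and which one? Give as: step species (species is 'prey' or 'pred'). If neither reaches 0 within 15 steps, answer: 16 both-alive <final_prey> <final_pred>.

Answer: 16 both-alive 9 11

Derivation:
Step 1: prey: 30+12-9=33; pred: 15+4-6=13
Step 2: prey: 33+13-8=38; pred: 13+4-5=12
Step 3: prey: 38+15-9=44; pred: 12+4-4=12
Step 4: prey: 44+17-10=51; pred: 12+5-4=13
Step 5: prey: 51+20-13=58; pred: 13+6-5=14
Step 6: prey: 58+23-16=65; pred: 14+8-5=17
Step 7: prey: 65+26-22=69; pred: 17+11-6=22
Step 8: prey: 69+27-30=66; pred: 22+15-8=29
Step 9: prey: 66+26-38=54; pred: 29+19-11=37
Step 10: prey: 54+21-39=36; pred: 37+19-14=42
Step 11: prey: 36+14-30=20; pred: 42+15-16=41
Step 12: prey: 20+8-16=12; pred: 41+8-16=33
Step 13: prey: 12+4-7=9; pred: 33+3-13=23
Step 14: prey: 9+3-4=8; pred: 23+2-9=16
Step 15: prey: 8+3-2=9; pred: 16+1-6=11
No extinction within 15 steps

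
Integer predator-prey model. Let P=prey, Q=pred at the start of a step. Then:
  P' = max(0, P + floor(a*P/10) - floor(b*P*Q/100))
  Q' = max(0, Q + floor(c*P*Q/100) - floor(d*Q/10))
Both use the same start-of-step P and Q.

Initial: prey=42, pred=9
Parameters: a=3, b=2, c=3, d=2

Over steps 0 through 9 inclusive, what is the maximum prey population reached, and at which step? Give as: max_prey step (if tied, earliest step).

Step 1: prey: 42+12-7=47; pred: 9+11-1=19
Step 2: prey: 47+14-17=44; pred: 19+26-3=42
Step 3: prey: 44+13-36=21; pred: 42+55-8=89
Step 4: prey: 21+6-37=0; pred: 89+56-17=128
Step 5: prey: 0+0-0=0; pred: 128+0-25=103
Step 6: prey: 0+0-0=0; pred: 103+0-20=83
Step 7: prey: 0+0-0=0; pred: 83+0-16=67
Step 8: prey: 0+0-0=0; pred: 67+0-13=54
Step 9: prey: 0+0-0=0; pred: 54+0-10=44
Max prey = 47 at step 1

Answer: 47 1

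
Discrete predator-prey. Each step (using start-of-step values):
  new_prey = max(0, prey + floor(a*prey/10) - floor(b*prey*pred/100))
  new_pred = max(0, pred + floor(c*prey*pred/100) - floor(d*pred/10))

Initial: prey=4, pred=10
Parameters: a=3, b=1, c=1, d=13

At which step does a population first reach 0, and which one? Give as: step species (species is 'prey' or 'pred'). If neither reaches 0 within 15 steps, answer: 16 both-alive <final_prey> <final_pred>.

Answer: 1 pred

Derivation:
Step 1: prey: 4+1-0=5; pred: 10+0-13=0
First extinction: pred at step 1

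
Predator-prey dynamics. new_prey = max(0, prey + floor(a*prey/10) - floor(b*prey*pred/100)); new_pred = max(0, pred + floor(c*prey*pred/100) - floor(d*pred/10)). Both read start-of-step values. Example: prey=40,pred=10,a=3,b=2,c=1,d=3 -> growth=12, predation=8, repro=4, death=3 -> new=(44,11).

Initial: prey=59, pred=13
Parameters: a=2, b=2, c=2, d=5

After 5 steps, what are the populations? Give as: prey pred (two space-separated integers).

Step 1: prey: 59+11-15=55; pred: 13+15-6=22
Step 2: prey: 55+11-24=42; pred: 22+24-11=35
Step 3: prey: 42+8-29=21; pred: 35+29-17=47
Step 4: prey: 21+4-19=6; pred: 47+19-23=43
Step 5: prey: 6+1-5=2; pred: 43+5-21=27

Answer: 2 27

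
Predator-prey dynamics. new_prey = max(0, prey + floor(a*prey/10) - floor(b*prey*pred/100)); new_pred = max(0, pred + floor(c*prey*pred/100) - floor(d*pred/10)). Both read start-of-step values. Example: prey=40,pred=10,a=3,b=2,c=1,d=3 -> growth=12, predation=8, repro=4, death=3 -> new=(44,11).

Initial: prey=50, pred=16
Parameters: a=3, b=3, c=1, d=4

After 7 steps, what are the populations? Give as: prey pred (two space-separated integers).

Answer: 21 6

Derivation:
Step 1: prey: 50+15-24=41; pred: 16+8-6=18
Step 2: prey: 41+12-22=31; pred: 18+7-7=18
Step 3: prey: 31+9-16=24; pred: 18+5-7=16
Step 4: prey: 24+7-11=20; pred: 16+3-6=13
Step 5: prey: 20+6-7=19; pred: 13+2-5=10
Step 6: prey: 19+5-5=19; pred: 10+1-4=7
Step 7: prey: 19+5-3=21; pred: 7+1-2=6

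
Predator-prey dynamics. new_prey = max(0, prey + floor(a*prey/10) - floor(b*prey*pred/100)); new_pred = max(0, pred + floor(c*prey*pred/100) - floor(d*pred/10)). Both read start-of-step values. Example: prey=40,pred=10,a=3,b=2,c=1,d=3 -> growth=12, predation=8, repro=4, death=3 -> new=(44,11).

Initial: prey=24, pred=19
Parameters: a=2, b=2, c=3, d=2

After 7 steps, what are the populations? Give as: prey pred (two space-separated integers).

Step 1: prey: 24+4-9=19; pred: 19+13-3=29
Step 2: prey: 19+3-11=11; pred: 29+16-5=40
Step 3: prey: 11+2-8=5; pred: 40+13-8=45
Step 4: prey: 5+1-4=2; pred: 45+6-9=42
Step 5: prey: 2+0-1=1; pred: 42+2-8=36
Step 6: prey: 1+0-0=1; pred: 36+1-7=30
Step 7: prey: 1+0-0=1; pred: 30+0-6=24

Answer: 1 24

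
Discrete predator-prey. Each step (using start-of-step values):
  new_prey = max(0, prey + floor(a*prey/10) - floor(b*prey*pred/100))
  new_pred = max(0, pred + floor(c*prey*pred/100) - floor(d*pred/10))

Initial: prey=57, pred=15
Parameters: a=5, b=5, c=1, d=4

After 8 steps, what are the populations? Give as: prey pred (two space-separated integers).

Step 1: prey: 57+28-42=43; pred: 15+8-6=17
Step 2: prey: 43+21-36=28; pred: 17+7-6=18
Step 3: prey: 28+14-25=17; pred: 18+5-7=16
Step 4: prey: 17+8-13=12; pred: 16+2-6=12
Step 5: prey: 12+6-7=11; pred: 12+1-4=9
Step 6: prey: 11+5-4=12; pred: 9+0-3=6
Step 7: prey: 12+6-3=15; pred: 6+0-2=4
Step 8: prey: 15+7-3=19; pred: 4+0-1=3

Answer: 19 3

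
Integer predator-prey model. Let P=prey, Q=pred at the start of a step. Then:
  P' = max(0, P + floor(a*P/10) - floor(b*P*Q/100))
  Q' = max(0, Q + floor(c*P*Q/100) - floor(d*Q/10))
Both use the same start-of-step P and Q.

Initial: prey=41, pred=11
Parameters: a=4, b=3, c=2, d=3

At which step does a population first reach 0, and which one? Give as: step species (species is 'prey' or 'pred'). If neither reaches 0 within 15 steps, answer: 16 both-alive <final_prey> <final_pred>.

Answer: 6 prey

Derivation:
Step 1: prey: 41+16-13=44; pred: 11+9-3=17
Step 2: prey: 44+17-22=39; pred: 17+14-5=26
Step 3: prey: 39+15-30=24; pred: 26+20-7=39
Step 4: prey: 24+9-28=5; pred: 39+18-11=46
Step 5: prey: 5+2-6=1; pred: 46+4-13=37
Step 6: prey: 1+0-1=0; pred: 37+0-11=26
First extinction: prey at step 6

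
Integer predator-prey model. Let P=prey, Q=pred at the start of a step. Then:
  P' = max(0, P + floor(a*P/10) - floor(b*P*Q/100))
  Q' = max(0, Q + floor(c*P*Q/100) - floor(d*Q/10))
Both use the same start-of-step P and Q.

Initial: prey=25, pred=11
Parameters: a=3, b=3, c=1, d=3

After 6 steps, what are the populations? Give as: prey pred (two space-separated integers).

Step 1: prey: 25+7-8=24; pred: 11+2-3=10
Step 2: prey: 24+7-7=24; pred: 10+2-3=9
Step 3: prey: 24+7-6=25; pred: 9+2-2=9
Step 4: prey: 25+7-6=26; pred: 9+2-2=9
Step 5: prey: 26+7-7=26; pred: 9+2-2=9
Step 6: prey: 26+7-7=26; pred: 9+2-2=9

Answer: 26 9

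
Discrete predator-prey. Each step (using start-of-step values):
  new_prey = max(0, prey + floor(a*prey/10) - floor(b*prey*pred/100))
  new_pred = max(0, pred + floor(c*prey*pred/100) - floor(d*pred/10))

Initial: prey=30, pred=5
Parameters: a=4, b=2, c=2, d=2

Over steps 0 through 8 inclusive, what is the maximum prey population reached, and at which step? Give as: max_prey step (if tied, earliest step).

Step 1: prey: 30+12-3=39; pred: 5+3-1=7
Step 2: prey: 39+15-5=49; pred: 7+5-1=11
Step 3: prey: 49+19-10=58; pred: 11+10-2=19
Step 4: prey: 58+23-22=59; pred: 19+22-3=38
Step 5: prey: 59+23-44=38; pred: 38+44-7=75
Step 6: prey: 38+15-57=0; pred: 75+57-15=117
Step 7: prey: 0+0-0=0; pred: 117+0-23=94
Step 8: prey: 0+0-0=0; pred: 94+0-18=76
Max prey = 59 at step 4

Answer: 59 4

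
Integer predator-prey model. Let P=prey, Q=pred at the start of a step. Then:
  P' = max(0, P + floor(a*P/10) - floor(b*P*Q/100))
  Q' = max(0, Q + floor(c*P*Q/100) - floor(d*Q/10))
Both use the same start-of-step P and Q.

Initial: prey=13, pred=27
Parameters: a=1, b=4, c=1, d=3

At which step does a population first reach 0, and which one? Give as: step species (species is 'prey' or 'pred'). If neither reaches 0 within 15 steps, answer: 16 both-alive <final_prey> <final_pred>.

Step 1: prey: 13+1-14=0; pred: 27+3-8=22
First extinction: prey at step 1

Answer: 1 prey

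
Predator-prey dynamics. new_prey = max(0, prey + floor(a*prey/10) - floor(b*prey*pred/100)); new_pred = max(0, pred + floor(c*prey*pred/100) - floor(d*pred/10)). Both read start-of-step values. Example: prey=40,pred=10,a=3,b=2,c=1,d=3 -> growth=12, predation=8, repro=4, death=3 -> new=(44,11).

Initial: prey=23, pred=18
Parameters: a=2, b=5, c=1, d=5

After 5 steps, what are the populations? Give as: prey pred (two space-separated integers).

Answer: 3 1

Derivation:
Step 1: prey: 23+4-20=7; pred: 18+4-9=13
Step 2: prey: 7+1-4=4; pred: 13+0-6=7
Step 3: prey: 4+0-1=3; pred: 7+0-3=4
Step 4: prey: 3+0-0=3; pred: 4+0-2=2
Step 5: prey: 3+0-0=3; pred: 2+0-1=1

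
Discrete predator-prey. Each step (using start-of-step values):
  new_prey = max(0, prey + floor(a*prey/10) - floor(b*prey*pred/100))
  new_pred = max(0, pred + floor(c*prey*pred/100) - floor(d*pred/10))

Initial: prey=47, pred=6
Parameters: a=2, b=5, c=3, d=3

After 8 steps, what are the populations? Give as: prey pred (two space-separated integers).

Answer: 0 7

Derivation:
Step 1: prey: 47+9-14=42; pred: 6+8-1=13
Step 2: prey: 42+8-27=23; pred: 13+16-3=26
Step 3: prey: 23+4-29=0; pred: 26+17-7=36
Step 4: prey: 0+0-0=0; pred: 36+0-10=26
Step 5: prey: 0+0-0=0; pred: 26+0-7=19
Step 6: prey: 0+0-0=0; pred: 19+0-5=14
Step 7: prey: 0+0-0=0; pred: 14+0-4=10
Step 8: prey: 0+0-0=0; pred: 10+0-3=7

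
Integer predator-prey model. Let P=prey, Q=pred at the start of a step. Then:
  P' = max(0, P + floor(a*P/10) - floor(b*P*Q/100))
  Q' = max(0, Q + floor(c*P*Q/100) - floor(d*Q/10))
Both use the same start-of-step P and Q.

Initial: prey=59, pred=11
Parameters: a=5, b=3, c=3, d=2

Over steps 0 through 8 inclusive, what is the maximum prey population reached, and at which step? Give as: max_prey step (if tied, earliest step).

Step 1: prey: 59+29-19=69; pred: 11+19-2=28
Step 2: prey: 69+34-57=46; pred: 28+57-5=80
Step 3: prey: 46+23-110=0; pred: 80+110-16=174
Step 4: prey: 0+0-0=0; pred: 174+0-34=140
Step 5: prey: 0+0-0=0; pred: 140+0-28=112
Step 6: prey: 0+0-0=0; pred: 112+0-22=90
Step 7: prey: 0+0-0=0; pred: 90+0-18=72
Step 8: prey: 0+0-0=0; pred: 72+0-14=58
Max prey = 69 at step 1

Answer: 69 1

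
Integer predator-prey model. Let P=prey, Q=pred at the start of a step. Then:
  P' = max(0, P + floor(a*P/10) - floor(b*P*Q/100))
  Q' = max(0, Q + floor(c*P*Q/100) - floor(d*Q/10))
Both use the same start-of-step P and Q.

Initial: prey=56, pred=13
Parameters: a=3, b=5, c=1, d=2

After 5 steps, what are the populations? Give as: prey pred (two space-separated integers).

Answer: 1 13

Derivation:
Step 1: prey: 56+16-36=36; pred: 13+7-2=18
Step 2: prey: 36+10-32=14; pred: 18+6-3=21
Step 3: prey: 14+4-14=4; pred: 21+2-4=19
Step 4: prey: 4+1-3=2; pred: 19+0-3=16
Step 5: prey: 2+0-1=1; pred: 16+0-3=13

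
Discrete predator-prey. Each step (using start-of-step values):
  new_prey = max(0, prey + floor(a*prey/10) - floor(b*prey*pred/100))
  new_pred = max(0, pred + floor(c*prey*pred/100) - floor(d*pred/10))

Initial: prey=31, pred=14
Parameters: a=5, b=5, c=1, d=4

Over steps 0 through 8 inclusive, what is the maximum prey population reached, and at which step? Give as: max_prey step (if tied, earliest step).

Step 1: prey: 31+15-21=25; pred: 14+4-5=13
Step 2: prey: 25+12-16=21; pred: 13+3-5=11
Step 3: prey: 21+10-11=20; pred: 11+2-4=9
Step 4: prey: 20+10-9=21; pred: 9+1-3=7
Step 5: prey: 21+10-7=24; pred: 7+1-2=6
Step 6: prey: 24+12-7=29; pred: 6+1-2=5
Step 7: prey: 29+14-7=36; pred: 5+1-2=4
Step 8: prey: 36+18-7=47; pred: 4+1-1=4
Max prey = 47 at step 8

Answer: 47 8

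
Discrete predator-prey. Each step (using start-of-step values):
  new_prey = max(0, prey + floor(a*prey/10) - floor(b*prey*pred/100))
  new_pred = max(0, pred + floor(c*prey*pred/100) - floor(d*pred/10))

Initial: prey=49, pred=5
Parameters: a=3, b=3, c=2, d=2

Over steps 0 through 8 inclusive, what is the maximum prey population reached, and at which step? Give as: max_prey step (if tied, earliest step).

Answer: 59 2

Derivation:
Step 1: prey: 49+14-7=56; pred: 5+4-1=8
Step 2: prey: 56+16-13=59; pred: 8+8-1=15
Step 3: prey: 59+17-26=50; pred: 15+17-3=29
Step 4: prey: 50+15-43=22; pred: 29+29-5=53
Step 5: prey: 22+6-34=0; pred: 53+23-10=66
Step 6: prey: 0+0-0=0; pred: 66+0-13=53
Step 7: prey: 0+0-0=0; pred: 53+0-10=43
Step 8: prey: 0+0-0=0; pred: 43+0-8=35
Max prey = 59 at step 2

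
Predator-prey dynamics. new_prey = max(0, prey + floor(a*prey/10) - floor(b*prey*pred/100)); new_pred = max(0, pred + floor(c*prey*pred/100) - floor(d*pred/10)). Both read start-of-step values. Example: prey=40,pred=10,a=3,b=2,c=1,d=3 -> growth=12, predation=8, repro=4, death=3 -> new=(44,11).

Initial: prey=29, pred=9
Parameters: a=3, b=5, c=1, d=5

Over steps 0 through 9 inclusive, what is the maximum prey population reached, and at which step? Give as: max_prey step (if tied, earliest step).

Step 1: prey: 29+8-13=24; pred: 9+2-4=7
Step 2: prey: 24+7-8=23; pred: 7+1-3=5
Step 3: prey: 23+6-5=24; pred: 5+1-2=4
Step 4: prey: 24+7-4=27; pred: 4+0-2=2
Step 5: prey: 27+8-2=33; pred: 2+0-1=1
Step 6: prey: 33+9-1=41; pred: 1+0-0=1
Step 7: prey: 41+12-2=51; pred: 1+0-0=1
Step 8: prey: 51+15-2=64; pred: 1+0-0=1
Step 9: prey: 64+19-3=80; pred: 1+0-0=1
Max prey = 80 at step 9

Answer: 80 9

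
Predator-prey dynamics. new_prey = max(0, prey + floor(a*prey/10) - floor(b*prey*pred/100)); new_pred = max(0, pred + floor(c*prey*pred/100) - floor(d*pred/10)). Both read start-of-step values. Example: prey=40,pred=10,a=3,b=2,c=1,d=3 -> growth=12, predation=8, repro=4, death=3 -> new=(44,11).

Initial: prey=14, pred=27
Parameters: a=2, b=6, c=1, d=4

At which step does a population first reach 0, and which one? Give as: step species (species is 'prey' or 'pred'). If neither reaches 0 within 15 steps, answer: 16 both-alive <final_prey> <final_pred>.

Answer: 1 prey

Derivation:
Step 1: prey: 14+2-22=0; pred: 27+3-10=20
First extinction: prey at step 1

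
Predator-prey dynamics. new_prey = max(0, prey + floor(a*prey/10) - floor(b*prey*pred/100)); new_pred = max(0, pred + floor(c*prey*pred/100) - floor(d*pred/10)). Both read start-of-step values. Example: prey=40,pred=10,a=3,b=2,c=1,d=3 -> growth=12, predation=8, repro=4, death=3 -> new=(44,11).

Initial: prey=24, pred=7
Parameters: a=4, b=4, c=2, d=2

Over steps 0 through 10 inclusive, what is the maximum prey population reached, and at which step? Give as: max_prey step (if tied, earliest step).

Step 1: prey: 24+9-6=27; pred: 7+3-1=9
Step 2: prey: 27+10-9=28; pred: 9+4-1=12
Step 3: prey: 28+11-13=26; pred: 12+6-2=16
Step 4: prey: 26+10-16=20; pred: 16+8-3=21
Step 5: prey: 20+8-16=12; pred: 21+8-4=25
Step 6: prey: 12+4-12=4; pred: 25+6-5=26
Step 7: prey: 4+1-4=1; pred: 26+2-5=23
Step 8: prey: 1+0-0=1; pred: 23+0-4=19
Step 9: prey: 1+0-0=1; pred: 19+0-3=16
Step 10: prey: 1+0-0=1; pred: 16+0-3=13
Max prey = 28 at step 2

Answer: 28 2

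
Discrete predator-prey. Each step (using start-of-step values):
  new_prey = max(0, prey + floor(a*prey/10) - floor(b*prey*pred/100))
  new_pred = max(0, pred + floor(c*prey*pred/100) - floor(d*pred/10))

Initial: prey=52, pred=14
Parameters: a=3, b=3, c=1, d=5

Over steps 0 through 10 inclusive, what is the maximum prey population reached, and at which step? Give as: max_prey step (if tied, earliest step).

Step 1: prey: 52+15-21=46; pred: 14+7-7=14
Step 2: prey: 46+13-19=40; pred: 14+6-7=13
Step 3: prey: 40+12-15=37; pred: 13+5-6=12
Step 4: prey: 37+11-13=35; pred: 12+4-6=10
Step 5: prey: 35+10-10=35; pred: 10+3-5=8
Step 6: prey: 35+10-8=37; pred: 8+2-4=6
Step 7: prey: 37+11-6=42; pred: 6+2-3=5
Step 8: prey: 42+12-6=48; pred: 5+2-2=5
Step 9: prey: 48+14-7=55; pred: 5+2-2=5
Step 10: prey: 55+16-8=63; pred: 5+2-2=5
Max prey = 63 at step 10

Answer: 63 10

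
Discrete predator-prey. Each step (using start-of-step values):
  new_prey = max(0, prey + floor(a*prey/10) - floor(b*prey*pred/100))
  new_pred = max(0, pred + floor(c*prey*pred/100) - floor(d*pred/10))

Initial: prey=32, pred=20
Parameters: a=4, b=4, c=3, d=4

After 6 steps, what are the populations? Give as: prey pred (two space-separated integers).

Step 1: prey: 32+12-25=19; pred: 20+19-8=31
Step 2: prey: 19+7-23=3; pred: 31+17-12=36
Step 3: prey: 3+1-4=0; pred: 36+3-14=25
Step 4: prey: 0+0-0=0; pred: 25+0-10=15
Step 5: prey: 0+0-0=0; pred: 15+0-6=9
Step 6: prey: 0+0-0=0; pred: 9+0-3=6

Answer: 0 6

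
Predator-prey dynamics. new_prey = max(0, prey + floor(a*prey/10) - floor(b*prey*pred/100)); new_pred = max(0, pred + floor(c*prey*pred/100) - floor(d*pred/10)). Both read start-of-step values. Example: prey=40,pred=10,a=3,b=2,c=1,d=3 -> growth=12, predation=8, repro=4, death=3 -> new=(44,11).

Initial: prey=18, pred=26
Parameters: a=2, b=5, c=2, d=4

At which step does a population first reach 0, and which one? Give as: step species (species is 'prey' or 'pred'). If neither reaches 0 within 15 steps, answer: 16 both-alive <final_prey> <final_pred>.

Step 1: prey: 18+3-23=0; pred: 26+9-10=25
First extinction: prey at step 1

Answer: 1 prey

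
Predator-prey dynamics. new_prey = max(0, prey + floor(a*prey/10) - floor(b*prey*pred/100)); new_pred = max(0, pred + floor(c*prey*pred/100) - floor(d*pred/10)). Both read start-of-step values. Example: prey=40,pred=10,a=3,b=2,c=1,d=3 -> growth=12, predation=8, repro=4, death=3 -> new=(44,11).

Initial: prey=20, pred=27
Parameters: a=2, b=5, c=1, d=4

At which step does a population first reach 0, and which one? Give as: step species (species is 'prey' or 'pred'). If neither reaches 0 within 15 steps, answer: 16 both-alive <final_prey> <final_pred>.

Step 1: prey: 20+4-27=0; pred: 27+5-10=22
First extinction: prey at step 1

Answer: 1 prey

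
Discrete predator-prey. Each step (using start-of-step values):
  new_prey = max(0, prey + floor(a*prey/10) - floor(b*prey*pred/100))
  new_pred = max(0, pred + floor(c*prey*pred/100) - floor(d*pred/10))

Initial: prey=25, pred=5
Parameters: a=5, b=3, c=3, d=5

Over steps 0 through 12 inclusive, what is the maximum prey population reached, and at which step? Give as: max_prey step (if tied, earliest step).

Step 1: prey: 25+12-3=34; pred: 5+3-2=6
Step 2: prey: 34+17-6=45; pred: 6+6-3=9
Step 3: prey: 45+22-12=55; pred: 9+12-4=17
Step 4: prey: 55+27-28=54; pred: 17+28-8=37
Step 5: prey: 54+27-59=22; pred: 37+59-18=78
Step 6: prey: 22+11-51=0; pred: 78+51-39=90
Step 7: prey: 0+0-0=0; pred: 90+0-45=45
Step 8: prey: 0+0-0=0; pred: 45+0-22=23
Step 9: prey: 0+0-0=0; pred: 23+0-11=12
Step 10: prey: 0+0-0=0; pred: 12+0-6=6
Step 11: prey: 0+0-0=0; pred: 6+0-3=3
Step 12: prey: 0+0-0=0; pred: 3+0-1=2
Max prey = 55 at step 3

Answer: 55 3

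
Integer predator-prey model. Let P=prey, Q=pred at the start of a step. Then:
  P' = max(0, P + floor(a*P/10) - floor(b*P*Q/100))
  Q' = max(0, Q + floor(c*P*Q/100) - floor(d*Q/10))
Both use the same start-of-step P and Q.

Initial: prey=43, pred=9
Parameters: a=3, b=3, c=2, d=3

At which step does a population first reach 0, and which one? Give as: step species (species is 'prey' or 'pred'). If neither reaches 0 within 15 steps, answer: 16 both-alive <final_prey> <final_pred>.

Step 1: prey: 43+12-11=44; pred: 9+7-2=14
Step 2: prey: 44+13-18=39; pred: 14+12-4=22
Step 3: prey: 39+11-25=25; pred: 22+17-6=33
Step 4: prey: 25+7-24=8; pred: 33+16-9=40
Step 5: prey: 8+2-9=1; pred: 40+6-12=34
Step 6: prey: 1+0-1=0; pred: 34+0-10=24
First extinction: prey at step 6

Answer: 6 prey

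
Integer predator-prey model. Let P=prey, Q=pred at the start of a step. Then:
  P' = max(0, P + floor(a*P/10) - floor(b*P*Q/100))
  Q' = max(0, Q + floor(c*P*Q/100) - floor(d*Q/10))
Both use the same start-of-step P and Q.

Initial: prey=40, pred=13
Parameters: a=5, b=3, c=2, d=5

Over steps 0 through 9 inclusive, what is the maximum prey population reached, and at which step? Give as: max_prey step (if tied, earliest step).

Step 1: prey: 40+20-15=45; pred: 13+10-6=17
Step 2: prey: 45+22-22=45; pred: 17+15-8=24
Step 3: prey: 45+22-32=35; pred: 24+21-12=33
Step 4: prey: 35+17-34=18; pred: 33+23-16=40
Step 5: prey: 18+9-21=6; pred: 40+14-20=34
Step 6: prey: 6+3-6=3; pred: 34+4-17=21
Step 7: prey: 3+1-1=3; pred: 21+1-10=12
Step 8: prey: 3+1-1=3; pred: 12+0-6=6
Step 9: prey: 3+1-0=4; pred: 6+0-3=3
Max prey = 45 at step 1

Answer: 45 1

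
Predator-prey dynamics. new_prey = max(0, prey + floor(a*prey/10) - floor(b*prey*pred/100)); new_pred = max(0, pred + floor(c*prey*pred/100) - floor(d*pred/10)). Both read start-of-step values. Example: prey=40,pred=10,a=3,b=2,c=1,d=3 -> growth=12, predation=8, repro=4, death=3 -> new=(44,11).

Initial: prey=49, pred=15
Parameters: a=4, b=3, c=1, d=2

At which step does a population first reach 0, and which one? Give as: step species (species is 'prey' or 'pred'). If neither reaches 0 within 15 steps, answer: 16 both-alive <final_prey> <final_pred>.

Step 1: prey: 49+19-22=46; pred: 15+7-3=19
Step 2: prey: 46+18-26=38; pred: 19+8-3=24
Step 3: prey: 38+15-27=26; pred: 24+9-4=29
Step 4: prey: 26+10-22=14; pred: 29+7-5=31
Step 5: prey: 14+5-13=6; pred: 31+4-6=29
Step 6: prey: 6+2-5=3; pred: 29+1-5=25
Step 7: prey: 3+1-2=2; pred: 25+0-5=20
Step 8: prey: 2+0-1=1; pred: 20+0-4=16
Step 9: prey: 1+0-0=1; pred: 16+0-3=13
Step 10: prey: 1+0-0=1; pred: 13+0-2=11
Step 11: prey: 1+0-0=1; pred: 11+0-2=9
Step 12: prey: 1+0-0=1; pred: 9+0-1=8
Step 13: prey: 1+0-0=1; pred: 8+0-1=7
Step 14: prey: 1+0-0=1; pred: 7+0-1=6
Step 15: prey: 1+0-0=1; pred: 6+0-1=5
No extinction within 15 steps

Answer: 16 both-alive 1 5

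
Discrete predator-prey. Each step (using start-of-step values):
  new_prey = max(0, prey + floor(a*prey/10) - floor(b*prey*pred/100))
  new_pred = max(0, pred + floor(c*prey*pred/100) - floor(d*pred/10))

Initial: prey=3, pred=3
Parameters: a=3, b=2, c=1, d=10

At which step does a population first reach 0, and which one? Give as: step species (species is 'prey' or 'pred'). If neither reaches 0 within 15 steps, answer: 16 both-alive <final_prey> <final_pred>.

Step 1: prey: 3+0-0=3; pred: 3+0-3=0
First extinction: pred at step 1

Answer: 1 pred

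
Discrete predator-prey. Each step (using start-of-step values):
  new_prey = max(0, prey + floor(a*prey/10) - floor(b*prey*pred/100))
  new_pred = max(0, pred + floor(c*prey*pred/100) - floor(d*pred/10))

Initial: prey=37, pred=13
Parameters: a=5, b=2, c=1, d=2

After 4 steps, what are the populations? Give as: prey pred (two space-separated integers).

Step 1: prey: 37+18-9=46; pred: 13+4-2=15
Step 2: prey: 46+23-13=56; pred: 15+6-3=18
Step 3: prey: 56+28-20=64; pred: 18+10-3=25
Step 4: prey: 64+32-32=64; pred: 25+16-5=36

Answer: 64 36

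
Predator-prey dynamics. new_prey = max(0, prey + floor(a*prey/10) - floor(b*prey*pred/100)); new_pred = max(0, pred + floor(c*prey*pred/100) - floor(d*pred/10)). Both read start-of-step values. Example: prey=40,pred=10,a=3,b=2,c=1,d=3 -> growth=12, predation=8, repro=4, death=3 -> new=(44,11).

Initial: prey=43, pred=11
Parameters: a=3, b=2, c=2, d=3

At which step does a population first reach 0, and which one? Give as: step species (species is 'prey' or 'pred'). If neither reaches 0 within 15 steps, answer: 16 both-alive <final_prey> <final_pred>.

Answer: 6 prey

Derivation:
Step 1: prey: 43+12-9=46; pred: 11+9-3=17
Step 2: prey: 46+13-15=44; pred: 17+15-5=27
Step 3: prey: 44+13-23=34; pred: 27+23-8=42
Step 4: prey: 34+10-28=16; pred: 42+28-12=58
Step 5: prey: 16+4-18=2; pred: 58+18-17=59
Step 6: prey: 2+0-2=0; pred: 59+2-17=44
First extinction: prey at step 6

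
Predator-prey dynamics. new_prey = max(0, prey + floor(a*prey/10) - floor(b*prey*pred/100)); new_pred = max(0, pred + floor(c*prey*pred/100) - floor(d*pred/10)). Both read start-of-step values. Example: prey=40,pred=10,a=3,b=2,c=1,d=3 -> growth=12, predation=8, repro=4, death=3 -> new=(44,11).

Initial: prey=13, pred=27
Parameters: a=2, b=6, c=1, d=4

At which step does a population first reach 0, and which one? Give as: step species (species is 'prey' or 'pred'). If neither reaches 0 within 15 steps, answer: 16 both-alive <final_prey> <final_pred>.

Answer: 1 prey

Derivation:
Step 1: prey: 13+2-21=0; pred: 27+3-10=20
First extinction: prey at step 1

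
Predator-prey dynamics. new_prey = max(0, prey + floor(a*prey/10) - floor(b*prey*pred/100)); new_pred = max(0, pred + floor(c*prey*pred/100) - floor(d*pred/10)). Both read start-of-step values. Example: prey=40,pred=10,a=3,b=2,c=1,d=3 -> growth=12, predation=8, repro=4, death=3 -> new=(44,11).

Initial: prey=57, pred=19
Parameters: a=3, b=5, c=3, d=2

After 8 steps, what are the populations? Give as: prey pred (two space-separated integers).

Step 1: prey: 57+17-54=20; pred: 19+32-3=48
Step 2: prey: 20+6-48=0; pred: 48+28-9=67
Step 3: prey: 0+0-0=0; pred: 67+0-13=54
Step 4: prey: 0+0-0=0; pred: 54+0-10=44
Step 5: prey: 0+0-0=0; pred: 44+0-8=36
Step 6: prey: 0+0-0=0; pred: 36+0-7=29
Step 7: prey: 0+0-0=0; pred: 29+0-5=24
Step 8: prey: 0+0-0=0; pred: 24+0-4=20

Answer: 0 20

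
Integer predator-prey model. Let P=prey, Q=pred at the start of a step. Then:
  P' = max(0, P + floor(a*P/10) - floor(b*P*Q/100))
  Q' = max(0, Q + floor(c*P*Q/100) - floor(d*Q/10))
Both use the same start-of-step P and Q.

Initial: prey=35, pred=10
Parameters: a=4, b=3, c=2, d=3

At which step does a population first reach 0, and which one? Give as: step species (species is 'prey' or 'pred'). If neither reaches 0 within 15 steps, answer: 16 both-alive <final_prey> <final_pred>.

Step 1: prey: 35+14-10=39; pred: 10+7-3=14
Step 2: prey: 39+15-16=38; pred: 14+10-4=20
Step 3: prey: 38+15-22=31; pred: 20+15-6=29
Step 4: prey: 31+12-26=17; pred: 29+17-8=38
Step 5: prey: 17+6-19=4; pred: 38+12-11=39
Step 6: prey: 4+1-4=1; pred: 39+3-11=31
Step 7: prey: 1+0-0=1; pred: 31+0-9=22
Step 8: prey: 1+0-0=1; pred: 22+0-6=16
Step 9: prey: 1+0-0=1; pred: 16+0-4=12
Step 10: prey: 1+0-0=1; pred: 12+0-3=9
Step 11: prey: 1+0-0=1; pred: 9+0-2=7
Step 12: prey: 1+0-0=1; pred: 7+0-2=5
Step 13: prey: 1+0-0=1; pred: 5+0-1=4
Step 14: prey: 1+0-0=1; pred: 4+0-1=3
Step 15: prey: 1+0-0=1; pred: 3+0-0=3
No extinction within 15 steps

Answer: 16 both-alive 1 3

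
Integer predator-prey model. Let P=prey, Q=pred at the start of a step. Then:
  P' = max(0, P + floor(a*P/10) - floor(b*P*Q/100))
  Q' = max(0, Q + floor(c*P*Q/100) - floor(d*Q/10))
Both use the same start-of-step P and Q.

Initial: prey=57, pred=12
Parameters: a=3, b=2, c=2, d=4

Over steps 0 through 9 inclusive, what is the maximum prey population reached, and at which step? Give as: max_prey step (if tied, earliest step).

Step 1: prey: 57+17-13=61; pred: 12+13-4=21
Step 2: prey: 61+18-25=54; pred: 21+25-8=38
Step 3: prey: 54+16-41=29; pred: 38+41-15=64
Step 4: prey: 29+8-37=0; pred: 64+37-25=76
Step 5: prey: 0+0-0=0; pred: 76+0-30=46
Step 6: prey: 0+0-0=0; pred: 46+0-18=28
Step 7: prey: 0+0-0=0; pred: 28+0-11=17
Step 8: prey: 0+0-0=0; pred: 17+0-6=11
Step 9: prey: 0+0-0=0; pred: 11+0-4=7
Max prey = 61 at step 1

Answer: 61 1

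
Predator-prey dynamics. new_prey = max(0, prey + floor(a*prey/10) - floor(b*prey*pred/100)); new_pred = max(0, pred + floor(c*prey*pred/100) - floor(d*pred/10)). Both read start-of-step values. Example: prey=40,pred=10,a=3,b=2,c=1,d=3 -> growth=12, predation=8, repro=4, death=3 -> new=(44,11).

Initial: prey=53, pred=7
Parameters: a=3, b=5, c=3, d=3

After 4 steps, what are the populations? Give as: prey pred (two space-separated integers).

Answer: 0 38

Derivation:
Step 1: prey: 53+15-18=50; pred: 7+11-2=16
Step 2: prey: 50+15-40=25; pred: 16+24-4=36
Step 3: prey: 25+7-45=0; pred: 36+27-10=53
Step 4: prey: 0+0-0=0; pred: 53+0-15=38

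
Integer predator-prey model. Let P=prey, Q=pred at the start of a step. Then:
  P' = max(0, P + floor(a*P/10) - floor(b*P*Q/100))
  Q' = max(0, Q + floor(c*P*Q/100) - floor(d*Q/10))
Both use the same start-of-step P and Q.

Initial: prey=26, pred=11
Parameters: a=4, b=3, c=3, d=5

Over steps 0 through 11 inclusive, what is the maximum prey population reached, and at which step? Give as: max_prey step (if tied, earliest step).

Answer: 28 1

Derivation:
Step 1: prey: 26+10-8=28; pred: 11+8-5=14
Step 2: prey: 28+11-11=28; pred: 14+11-7=18
Step 3: prey: 28+11-15=24; pred: 18+15-9=24
Step 4: prey: 24+9-17=16; pred: 24+17-12=29
Step 5: prey: 16+6-13=9; pred: 29+13-14=28
Step 6: prey: 9+3-7=5; pred: 28+7-14=21
Step 7: prey: 5+2-3=4; pred: 21+3-10=14
Step 8: prey: 4+1-1=4; pred: 14+1-7=8
Step 9: prey: 4+1-0=5; pred: 8+0-4=4
Step 10: prey: 5+2-0=7; pred: 4+0-2=2
Step 11: prey: 7+2-0=9; pred: 2+0-1=1
Max prey = 28 at step 1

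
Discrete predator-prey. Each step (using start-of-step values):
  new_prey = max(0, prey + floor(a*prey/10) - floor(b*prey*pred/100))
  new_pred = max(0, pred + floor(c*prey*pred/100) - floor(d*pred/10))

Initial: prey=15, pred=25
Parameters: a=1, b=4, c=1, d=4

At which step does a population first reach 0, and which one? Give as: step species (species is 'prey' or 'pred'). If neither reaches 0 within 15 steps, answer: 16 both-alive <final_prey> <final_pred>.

Step 1: prey: 15+1-15=1; pred: 25+3-10=18
Step 2: prey: 1+0-0=1; pred: 18+0-7=11
Step 3: prey: 1+0-0=1; pred: 11+0-4=7
Step 4: prey: 1+0-0=1; pred: 7+0-2=5
Step 5: prey: 1+0-0=1; pred: 5+0-2=3
Step 6: prey: 1+0-0=1; pred: 3+0-1=2
Step 7: prey: 1+0-0=1; pred: 2+0-0=2
Steps 8-15: state stable at prey=1, pred=2 (no change)
No extinction within 15 steps

Answer: 16 both-alive 1 2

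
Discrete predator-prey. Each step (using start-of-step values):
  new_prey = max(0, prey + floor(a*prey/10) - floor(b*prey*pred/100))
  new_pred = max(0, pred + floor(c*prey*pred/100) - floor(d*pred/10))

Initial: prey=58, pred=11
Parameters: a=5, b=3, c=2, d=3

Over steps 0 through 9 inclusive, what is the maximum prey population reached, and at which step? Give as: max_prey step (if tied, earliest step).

Answer: 68 1

Derivation:
Step 1: prey: 58+29-19=68; pred: 11+12-3=20
Step 2: prey: 68+34-40=62; pred: 20+27-6=41
Step 3: prey: 62+31-76=17; pred: 41+50-12=79
Step 4: prey: 17+8-40=0; pred: 79+26-23=82
Step 5: prey: 0+0-0=0; pred: 82+0-24=58
Step 6: prey: 0+0-0=0; pred: 58+0-17=41
Step 7: prey: 0+0-0=0; pred: 41+0-12=29
Step 8: prey: 0+0-0=0; pred: 29+0-8=21
Step 9: prey: 0+0-0=0; pred: 21+0-6=15
Max prey = 68 at step 1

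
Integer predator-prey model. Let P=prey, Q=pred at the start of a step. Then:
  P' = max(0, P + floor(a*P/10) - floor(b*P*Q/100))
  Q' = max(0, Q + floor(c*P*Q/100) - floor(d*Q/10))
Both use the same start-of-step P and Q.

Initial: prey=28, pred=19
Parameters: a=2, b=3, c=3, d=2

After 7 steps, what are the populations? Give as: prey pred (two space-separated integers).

Answer: 0 17

Derivation:
Step 1: prey: 28+5-15=18; pred: 19+15-3=31
Step 2: prey: 18+3-16=5; pred: 31+16-6=41
Step 3: prey: 5+1-6=0; pred: 41+6-8=39
Step 4: prey: 0+0-0=0; pred: 39+0-7=32
Step 5: prey: 0+0-0=0; pred: 32+0-6=26
Step 6: prey: 0+0-0=0; pred: 26+0-5=21
Step 7: prey: 0+0-0=0; pred: 21+0-4=17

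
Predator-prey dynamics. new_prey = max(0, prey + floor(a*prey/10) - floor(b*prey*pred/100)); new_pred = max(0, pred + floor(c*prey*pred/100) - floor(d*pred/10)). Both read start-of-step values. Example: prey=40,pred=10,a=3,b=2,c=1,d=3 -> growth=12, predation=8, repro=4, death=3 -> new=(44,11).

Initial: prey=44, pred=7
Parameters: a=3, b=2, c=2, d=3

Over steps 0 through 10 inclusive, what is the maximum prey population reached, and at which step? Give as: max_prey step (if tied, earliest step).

Step 1: prey: 44+13-6=51; pred: 7+6-2=11
Step 2: prey: 51+15-11=55; pred: 11+11-3=19
Step 3: prey: 55+16-20=51; pred: 19+20-5=34
Step 4: prey: 51+15-34=32; pred: 34+34-10=58
Step 5: prey: 32+9-37=4; pred: 58+37-17=78
Step 6: prey: 4+1-6=0; pred: 78+6-23=61
Step 7: prey: 0+0-0=0; pred: 61+0-18=43
Step 8: prey: 0+0-0=0; pred: 43+0-12=31
Step 9: prey: 0+0-0=0; pred: 31+0-9=22
Step 10: prey: 0+0-0=0; pred: 22+0-6=16
Max prey = 55 at step 2

Answer: 55 2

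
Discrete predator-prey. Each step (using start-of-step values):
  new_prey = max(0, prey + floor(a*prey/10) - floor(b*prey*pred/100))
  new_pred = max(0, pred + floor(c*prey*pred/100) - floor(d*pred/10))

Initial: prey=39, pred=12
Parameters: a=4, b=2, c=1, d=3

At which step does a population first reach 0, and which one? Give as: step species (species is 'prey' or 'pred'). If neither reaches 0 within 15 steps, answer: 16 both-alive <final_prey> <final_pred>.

Answer: 16 both-alive 8 7

Derivation:
Step 1: prey: 39+15-9=45; pred: 12+4-3=13
Step 2: prey: 45+18-11=52; pred: 13+5-3=15
Step 3: prey: 52+20-15=57; pred: 15+7-4=18
Step 4: prey: 57+22-20=59; pred: 18+10-5=23
Step 5: prey: 59+23-27=55; pred: 23+13-6=30
Step 6: prey: 55+22-33=44; pred: 30+16-9=37
Step 7: prey: 44+17-32=29; pred: 37+16-11=42
Step 8: prey: 29+11-24=16; pred: 42+12-12=42
Step 9: prey: 16+6-13=9; pred: 42+6-12=36
Step 10: prey: 9+3-6=6; pred: 36+3-10=29
Step 11: prey: 6+2-3=5; pred: 29+1-8=22
Step 12: prey: 5+2-2=5; pred: 22+1-6=17
Step 13: prey: 5+2-1=6; pred: 17+0-5=12
Step 14: prey: 6+2-1=7; pred: 12+0-3=9
Step 15: prey: 7+2-1=8; pred: 9+0-2=7
No extinction within 15 steps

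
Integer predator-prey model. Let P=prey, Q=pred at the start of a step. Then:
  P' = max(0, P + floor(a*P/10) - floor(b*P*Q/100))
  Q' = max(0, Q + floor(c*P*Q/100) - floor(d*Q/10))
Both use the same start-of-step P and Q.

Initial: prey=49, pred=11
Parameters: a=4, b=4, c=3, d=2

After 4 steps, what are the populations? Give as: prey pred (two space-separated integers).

Step 1: prey: 49+19-21=47; pred: 11+16-2=25
Step 2: prey: 47+18-47=18; pred: 25+35-5=55
Step 3: prey: 18+7-39=0; pred: 55+29-11=73
Step 4: prey: 0+0-0=0; pred: 73+0-14=59

Answer: 0 59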